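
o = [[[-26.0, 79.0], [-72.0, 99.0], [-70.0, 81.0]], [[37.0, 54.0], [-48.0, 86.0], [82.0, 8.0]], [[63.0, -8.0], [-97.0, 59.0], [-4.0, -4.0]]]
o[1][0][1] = 54.0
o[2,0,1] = -8.0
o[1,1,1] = 86.0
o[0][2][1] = 81.0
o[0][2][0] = -70.0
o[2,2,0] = -4.0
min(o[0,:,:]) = -72.0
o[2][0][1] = -8.0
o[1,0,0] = 37.0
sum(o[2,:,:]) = 9.0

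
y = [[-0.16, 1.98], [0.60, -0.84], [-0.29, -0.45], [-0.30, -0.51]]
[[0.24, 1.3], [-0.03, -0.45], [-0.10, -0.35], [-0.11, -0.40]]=y @ [[0.13, 0.18], [0.13, 0.67]]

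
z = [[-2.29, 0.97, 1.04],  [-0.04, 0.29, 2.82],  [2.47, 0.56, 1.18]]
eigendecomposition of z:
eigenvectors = [[0.27, -0.6, 0.32], [0.72, -0.6, 0.81], [0.65, 0.53, -0.48]]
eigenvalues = [2.82, -2.24, -1.4]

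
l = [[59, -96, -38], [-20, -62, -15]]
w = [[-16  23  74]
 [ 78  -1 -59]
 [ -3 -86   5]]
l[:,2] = [-38, -15]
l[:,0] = [59, -20]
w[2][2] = 5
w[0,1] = 23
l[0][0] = 59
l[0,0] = 59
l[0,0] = 59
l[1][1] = -62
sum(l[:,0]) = 39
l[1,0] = -20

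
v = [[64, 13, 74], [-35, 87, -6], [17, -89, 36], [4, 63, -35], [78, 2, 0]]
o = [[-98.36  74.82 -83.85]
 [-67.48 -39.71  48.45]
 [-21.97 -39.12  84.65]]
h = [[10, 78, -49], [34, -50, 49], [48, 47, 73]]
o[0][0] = -98.36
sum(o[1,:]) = -58.739999999999995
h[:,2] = [-49, 49, 73]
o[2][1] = -39.12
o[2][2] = 84.65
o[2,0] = -21.97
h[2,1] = 47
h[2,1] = 47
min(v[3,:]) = -35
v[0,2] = 74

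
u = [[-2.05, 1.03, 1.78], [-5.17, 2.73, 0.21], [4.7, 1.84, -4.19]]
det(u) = -36.826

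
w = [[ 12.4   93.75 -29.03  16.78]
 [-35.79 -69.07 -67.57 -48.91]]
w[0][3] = 16.78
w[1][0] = -35.79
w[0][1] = 93.75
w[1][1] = -69.07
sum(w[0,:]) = 93.9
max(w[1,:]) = -35.79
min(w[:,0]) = -35.79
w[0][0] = 12.4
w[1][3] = -48.91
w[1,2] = -67.57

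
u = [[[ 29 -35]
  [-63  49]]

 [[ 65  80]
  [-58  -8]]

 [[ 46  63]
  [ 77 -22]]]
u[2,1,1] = -22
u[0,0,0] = 29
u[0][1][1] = 49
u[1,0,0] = 65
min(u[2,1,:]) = -22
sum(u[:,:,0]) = 96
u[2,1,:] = [77, -22]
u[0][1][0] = -63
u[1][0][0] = 65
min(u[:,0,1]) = -35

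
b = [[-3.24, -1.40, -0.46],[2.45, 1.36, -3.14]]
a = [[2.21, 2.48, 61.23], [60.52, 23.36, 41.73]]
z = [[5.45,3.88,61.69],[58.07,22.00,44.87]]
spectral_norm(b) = 4.89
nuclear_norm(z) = 129.64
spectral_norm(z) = 90.48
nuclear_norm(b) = 7.43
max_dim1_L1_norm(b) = 6.95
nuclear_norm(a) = 131.95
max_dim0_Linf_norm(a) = 61.23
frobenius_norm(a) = 98.54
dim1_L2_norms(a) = [61.32, 77.13]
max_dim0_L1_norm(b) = 5.69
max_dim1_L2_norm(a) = 77.13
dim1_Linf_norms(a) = [61.23, 60.52]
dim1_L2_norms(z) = [62.05, 76.61]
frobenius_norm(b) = 5.51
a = b + z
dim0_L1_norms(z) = [63.52, 25.88, 106.56]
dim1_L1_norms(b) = [5.1, 6.95]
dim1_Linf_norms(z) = [61.69, 58.07]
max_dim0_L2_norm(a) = 74.1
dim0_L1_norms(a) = [62.73, 25.84, 102.96]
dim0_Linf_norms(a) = [60.52, 23.36, 61.23]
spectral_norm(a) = 88.38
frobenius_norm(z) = 98.59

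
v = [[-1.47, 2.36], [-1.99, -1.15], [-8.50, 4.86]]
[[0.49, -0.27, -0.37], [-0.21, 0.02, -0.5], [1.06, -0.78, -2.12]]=v@ [[-0.01,0.04,0.25], [0.2,-0.09,0.0]]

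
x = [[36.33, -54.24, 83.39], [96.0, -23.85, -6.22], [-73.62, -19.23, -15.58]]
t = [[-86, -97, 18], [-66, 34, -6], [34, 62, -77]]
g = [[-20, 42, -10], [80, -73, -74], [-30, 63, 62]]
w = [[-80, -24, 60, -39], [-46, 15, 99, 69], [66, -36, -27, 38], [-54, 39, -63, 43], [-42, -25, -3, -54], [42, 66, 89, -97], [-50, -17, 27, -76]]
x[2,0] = -73.62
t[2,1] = 62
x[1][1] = -23.85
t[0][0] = -86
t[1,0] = -66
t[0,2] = 18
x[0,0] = 36.33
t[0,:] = [-86, -97, 18]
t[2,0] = 34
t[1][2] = -6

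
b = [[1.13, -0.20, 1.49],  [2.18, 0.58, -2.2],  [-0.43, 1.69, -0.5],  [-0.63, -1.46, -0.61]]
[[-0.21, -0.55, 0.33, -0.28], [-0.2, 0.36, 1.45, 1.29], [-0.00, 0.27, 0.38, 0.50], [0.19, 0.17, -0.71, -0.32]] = b @ [[-0.13, -0.12, 0.48, 0.21], [-0.05, 0.05, 0.32, 0.26], [-0.05, -0.27, -0.10, -0.31]]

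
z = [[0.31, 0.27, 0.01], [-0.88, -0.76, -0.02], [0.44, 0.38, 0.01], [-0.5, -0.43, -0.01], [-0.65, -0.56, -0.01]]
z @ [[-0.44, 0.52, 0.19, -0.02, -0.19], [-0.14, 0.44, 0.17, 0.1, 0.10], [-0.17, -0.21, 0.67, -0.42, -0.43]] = [[-0.18, 0.28, 0.11, 0.02, -0.04],[0.5, -0.79, -0.31, -0.05, 0.10],[-0.25, 0.39, 0.15, 0.03, -0.05],[0.28, -0.45, -0.17, -0.03, 0.06],[0.37, -0.58, -0.23, -0.04, 0.07]]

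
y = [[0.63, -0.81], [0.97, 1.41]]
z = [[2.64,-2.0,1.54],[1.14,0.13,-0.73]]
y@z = [[0.74,-1.37,1.56], [4.17,-1.76,0.46]]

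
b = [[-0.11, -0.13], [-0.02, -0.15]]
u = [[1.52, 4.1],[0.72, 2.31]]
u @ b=[[-0.25, -0.81], [-0.13, -0.44]]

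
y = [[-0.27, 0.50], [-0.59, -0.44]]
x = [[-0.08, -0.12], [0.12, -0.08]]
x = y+[[0.19, -0.62], [0.71, 0.36]]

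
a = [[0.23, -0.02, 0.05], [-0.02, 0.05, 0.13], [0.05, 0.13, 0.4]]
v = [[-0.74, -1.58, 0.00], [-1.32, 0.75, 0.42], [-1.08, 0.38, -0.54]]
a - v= [[0.97, 1.56, 0.05], [1.30, -0.7, -0.29], [1.13, -0.25, 0.94]]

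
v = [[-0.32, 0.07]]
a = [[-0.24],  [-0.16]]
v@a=[[0.07]]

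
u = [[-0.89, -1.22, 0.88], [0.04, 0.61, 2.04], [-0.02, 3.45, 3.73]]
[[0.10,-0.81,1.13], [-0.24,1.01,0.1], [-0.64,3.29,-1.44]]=u@ [[-0.08, 0.34, -0.05], [-0.09, 0.63, -0.70], [-0.09, 0.30, 0.26]]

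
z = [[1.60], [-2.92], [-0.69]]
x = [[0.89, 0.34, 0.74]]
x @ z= [[-0.08]]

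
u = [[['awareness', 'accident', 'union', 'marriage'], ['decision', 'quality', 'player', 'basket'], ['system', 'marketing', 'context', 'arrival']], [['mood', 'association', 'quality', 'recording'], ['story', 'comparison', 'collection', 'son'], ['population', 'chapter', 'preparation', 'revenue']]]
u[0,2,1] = 'marketing'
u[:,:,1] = [['accident', 'quality', 'marketing'], ['association', 'comparison', 'chapter']]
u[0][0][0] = 'awareness'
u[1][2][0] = 'population'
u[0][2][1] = 'marketing'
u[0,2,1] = 'marketing'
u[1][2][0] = 'population'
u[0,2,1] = 'marketing'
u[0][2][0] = 'system'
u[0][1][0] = 'decision'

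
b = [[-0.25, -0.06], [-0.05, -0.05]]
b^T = [[-0.25, -0.05], [-0.06, -0.05]]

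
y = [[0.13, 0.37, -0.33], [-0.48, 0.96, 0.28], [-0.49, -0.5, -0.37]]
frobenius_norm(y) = 1.46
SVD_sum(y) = [[-0.04, 0.22, 0.07], [-0.18, 1.01, 0.30], [0.08, -0.47, -0.14]] + [[0.08, 0.01, 0.02], [-0.29, -0.03, -0.07], [-0.59, -0.06, -0.15]] + [[0.09, 0.14, -0.42],[-0.01, -0.02, 0.05],[0.02, 0.03, -0.08]]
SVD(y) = [[0.20, -0.12, 0.97], [0.89, 0.44, -0.13], [-0.41, 0.89, 0.19]] @ diag([1.1985886713487734, 0.686732819500501, 0.4603077574137468]) @ [[-0.17, 0.95, 0.28], [-0.96, -0.1, -0.24], [0.2, 0.31, -0.93]]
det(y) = -0.38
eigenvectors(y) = [[(-0.43+0j), 0.27-0.47j, (0.27+0.47j)],[(0.03+0j), (0.7+0j), (0.7-0j)],[(-0.9+0j), (-0.3+0.36j), -0.30-0.36j]]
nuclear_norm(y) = 2.35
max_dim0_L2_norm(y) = 1.14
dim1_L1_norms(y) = [0.83, 1.72, 1.36]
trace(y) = 0.72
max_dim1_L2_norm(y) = 1.11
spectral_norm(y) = 1.20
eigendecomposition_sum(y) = [[-0.16-0.00j, -0.03+0.00j, (-0.21+0j)], [0.01+0.00j, 0.00-0.00j, (0.01-0j)], [-0.33-0.00j, (-0.06+0j), (-0.43+0j)]] + [[0.14+0.30j, (0.2-0.31j), -0.06-0.15j], [(-0.25+0.36j), 0.48+0.02j, 0.13-0.17j], [(-0.08-0.28j), (-0.22+0.24j), (0.03+0.14j)]] + [[(0.14-0.3j), (0.2+0.31j), -0.06+0.15j],[-0.25-0.36j, (0.48-0.02j), 0.13+0.17j],[(-0.08+0.28j), (-0.22-0.24j), 0.03-0.14j]]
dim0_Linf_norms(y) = [0.49, 0.96, 0.37]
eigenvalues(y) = [(-0.59+0j), (0.65+0.47j), (0.65-0.47j)]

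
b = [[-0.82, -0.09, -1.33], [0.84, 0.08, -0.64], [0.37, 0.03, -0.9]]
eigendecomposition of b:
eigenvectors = [[(0.74+0j), 0.74-0.00j, (0.1+0j)],[(-0.29-0.49j), (-0.29+0.49j), -1.00+0.00j],[(0.02-0.37j), 0.02+0.37j, (0.01+0j)]]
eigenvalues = [(-0.82+0.72j), (-0.82-0.72j), 0j]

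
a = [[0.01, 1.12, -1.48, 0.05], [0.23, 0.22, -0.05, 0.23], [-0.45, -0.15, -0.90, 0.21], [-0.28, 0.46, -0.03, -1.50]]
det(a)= -0.053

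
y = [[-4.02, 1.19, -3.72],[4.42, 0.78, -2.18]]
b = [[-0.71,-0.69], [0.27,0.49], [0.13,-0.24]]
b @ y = [[-0.2, -1.38, 4.15], [1.08, 0.7, -2.07], [-1.58, -0.03, 0.04]]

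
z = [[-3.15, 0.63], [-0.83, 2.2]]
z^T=[[-3.15, -0.83], [0.63, 2.20]]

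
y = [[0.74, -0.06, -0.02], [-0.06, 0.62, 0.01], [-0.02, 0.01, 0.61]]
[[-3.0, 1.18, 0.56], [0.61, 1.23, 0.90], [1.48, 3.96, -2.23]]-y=[[-3.74, 1.24, 0.58], [0.67, 0.61, 0.89], [1.5, 3.95, -2.84]]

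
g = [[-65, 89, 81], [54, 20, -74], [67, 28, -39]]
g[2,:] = [67, 28, -39]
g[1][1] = 20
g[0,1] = 89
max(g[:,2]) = 81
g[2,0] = 67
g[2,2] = -39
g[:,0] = [-65, 54, 67]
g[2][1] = 28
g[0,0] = -65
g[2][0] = 67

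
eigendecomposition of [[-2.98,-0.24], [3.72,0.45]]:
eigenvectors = [[-0.65,0.08], [0.76,-1.0]]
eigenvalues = [-2.7, 0.17]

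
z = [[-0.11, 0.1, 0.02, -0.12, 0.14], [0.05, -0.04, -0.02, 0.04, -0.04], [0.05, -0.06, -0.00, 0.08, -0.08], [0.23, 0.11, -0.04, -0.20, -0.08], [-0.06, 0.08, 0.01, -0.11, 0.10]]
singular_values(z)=[0.34, 0.33, 0.02, 0.0, 0.0]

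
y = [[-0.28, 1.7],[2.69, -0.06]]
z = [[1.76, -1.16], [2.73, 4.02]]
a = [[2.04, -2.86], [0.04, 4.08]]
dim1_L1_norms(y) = [1.98, 2.75]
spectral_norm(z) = 4.86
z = y + a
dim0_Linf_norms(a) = [2.04, 4.08]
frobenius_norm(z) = 5.30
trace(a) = 6.12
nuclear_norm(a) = 6.77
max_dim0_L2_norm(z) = 4.18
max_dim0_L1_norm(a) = 6.94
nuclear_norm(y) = 4.40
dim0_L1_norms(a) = [2.08, 6.94]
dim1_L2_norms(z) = [2.11, 4.86]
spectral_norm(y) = 2.72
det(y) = -4.56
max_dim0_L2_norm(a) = 4.98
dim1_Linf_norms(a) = [2.86, 4.08]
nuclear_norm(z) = 6.97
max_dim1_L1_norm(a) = 4.9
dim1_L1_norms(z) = [2.92, 6.75]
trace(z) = 5.78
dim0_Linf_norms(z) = [2.73, 4.02]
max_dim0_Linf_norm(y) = 2.69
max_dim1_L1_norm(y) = 2.75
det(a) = 8.44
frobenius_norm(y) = 3.20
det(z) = 10.24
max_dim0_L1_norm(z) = 5.18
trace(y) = -0.34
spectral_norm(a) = 5.13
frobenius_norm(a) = 5.38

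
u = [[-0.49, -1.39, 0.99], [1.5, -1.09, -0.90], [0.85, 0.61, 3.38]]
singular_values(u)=[3.69, 1.94, 1.6]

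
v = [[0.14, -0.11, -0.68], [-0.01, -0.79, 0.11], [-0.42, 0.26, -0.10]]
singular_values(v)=[0.86, 0.7, 0.4]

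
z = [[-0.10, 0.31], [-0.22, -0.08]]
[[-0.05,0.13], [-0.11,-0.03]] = z @[[0.52, -0.0], [-0.0, 0.41]]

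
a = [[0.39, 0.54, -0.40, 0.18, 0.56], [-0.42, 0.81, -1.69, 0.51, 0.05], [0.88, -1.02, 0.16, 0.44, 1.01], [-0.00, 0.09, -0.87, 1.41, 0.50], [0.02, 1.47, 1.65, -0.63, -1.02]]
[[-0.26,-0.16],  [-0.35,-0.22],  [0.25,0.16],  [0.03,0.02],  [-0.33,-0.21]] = a @ [[-0.24, -0.15],[-0.3, -0.19],[0.16, 0.1],[0.11, 0.07],[0.08, 0.05]]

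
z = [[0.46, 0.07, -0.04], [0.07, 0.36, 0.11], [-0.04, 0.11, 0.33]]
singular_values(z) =[0.5, 0.44, 0.21]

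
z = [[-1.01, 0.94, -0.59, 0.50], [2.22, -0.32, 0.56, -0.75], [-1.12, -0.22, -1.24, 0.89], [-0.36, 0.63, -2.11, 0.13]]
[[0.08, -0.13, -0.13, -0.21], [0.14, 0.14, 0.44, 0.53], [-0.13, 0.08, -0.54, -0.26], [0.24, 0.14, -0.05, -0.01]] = z @ [[0.06, 0.07, 0.08, 0.24], [0.17, -0.13, 0.19, 0.03], [-0.08, -0.12, 0.04, -0.03], [-0.14, -0.02, -0.40, -0.03]]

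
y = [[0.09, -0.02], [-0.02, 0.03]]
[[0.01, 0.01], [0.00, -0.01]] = y @ [[0.17, 0.13], [0.15, -0.1]]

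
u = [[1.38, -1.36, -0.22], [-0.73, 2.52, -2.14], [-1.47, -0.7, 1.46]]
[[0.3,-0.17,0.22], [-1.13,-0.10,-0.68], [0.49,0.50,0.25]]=u @ [[0.02,-0.32,0.03], [-0.24,-0.19,-0.15], [0.24,-0.07,0.13]]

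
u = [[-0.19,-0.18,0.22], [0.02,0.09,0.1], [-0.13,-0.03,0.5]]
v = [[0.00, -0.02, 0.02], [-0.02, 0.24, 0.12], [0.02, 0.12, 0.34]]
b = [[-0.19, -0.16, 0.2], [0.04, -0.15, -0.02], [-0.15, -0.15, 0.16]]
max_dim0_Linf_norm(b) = 0.2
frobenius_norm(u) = 0.63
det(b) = -0.00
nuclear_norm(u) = 0.83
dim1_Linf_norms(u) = [0.22, 0.1, 0.5]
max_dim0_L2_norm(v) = 0.36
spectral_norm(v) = 0.42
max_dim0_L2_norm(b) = 0.27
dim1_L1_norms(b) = [0.55, 0.21, 0.46]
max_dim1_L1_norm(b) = 0.55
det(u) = -0.00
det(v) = -0.00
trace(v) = 0.58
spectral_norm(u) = 0.60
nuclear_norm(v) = 0.59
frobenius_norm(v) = 0.45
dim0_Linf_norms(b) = [0.19, 0.16, 0.2]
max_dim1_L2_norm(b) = 0.32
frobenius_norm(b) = 0.44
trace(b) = -0.18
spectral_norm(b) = 0.42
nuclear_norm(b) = 0.57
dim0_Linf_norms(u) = [0.19, 0.18, 0.5]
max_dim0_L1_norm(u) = 0.82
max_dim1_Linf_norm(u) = 0.5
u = v + b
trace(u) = 0.40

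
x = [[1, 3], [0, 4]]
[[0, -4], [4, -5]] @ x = [[0, -16], [4, -8]]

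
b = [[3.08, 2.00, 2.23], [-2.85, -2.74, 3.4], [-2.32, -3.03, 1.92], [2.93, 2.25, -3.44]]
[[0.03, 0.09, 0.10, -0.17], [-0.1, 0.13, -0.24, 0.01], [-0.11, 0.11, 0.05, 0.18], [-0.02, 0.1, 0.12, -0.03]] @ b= [[-0.89, -0.87, 1.15],[-0.09, 0.19, -0.28],[-0.24, -0.27, -0.39],[-0.71, -0.75, 0.63]]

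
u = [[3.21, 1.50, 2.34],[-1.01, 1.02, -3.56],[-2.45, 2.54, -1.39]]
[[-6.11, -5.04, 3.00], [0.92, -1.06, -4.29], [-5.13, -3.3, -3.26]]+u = [[-2.90,  -3.54,  5.34], [-0.09,  -0.04,  -7.85], [-7.58,  -0.76,  -4.65]]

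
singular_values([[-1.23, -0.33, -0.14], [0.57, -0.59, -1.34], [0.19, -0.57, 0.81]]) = [1.66, 1.29, 0.84]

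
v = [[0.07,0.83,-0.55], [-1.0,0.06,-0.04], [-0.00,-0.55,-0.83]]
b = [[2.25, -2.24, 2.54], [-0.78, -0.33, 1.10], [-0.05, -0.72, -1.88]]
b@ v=[[2.40, 0.34, -3.26], [0.28, -1.27, -0.47], [0.72, 0.95, 1.62]]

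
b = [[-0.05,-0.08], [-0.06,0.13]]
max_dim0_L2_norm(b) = 0.15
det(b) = -0.01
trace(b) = 0.08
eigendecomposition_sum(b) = [[-0.07, -0.03], [-0.02, -0.01]] + [[0.02, -0.05], [-0.04, 0.14]]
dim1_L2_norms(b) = [0.09, 0.14]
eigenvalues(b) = [-0.07, 0.15]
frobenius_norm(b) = 0.17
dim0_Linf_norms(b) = [0.06, 0.13]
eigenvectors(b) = [[-0.96,0.37], [-0.28,-0.93]]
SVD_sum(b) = [[0.01, -0.07], [-0.03, 0.14]] + [[-0.06, -0.01], [-0.03, -0.01]]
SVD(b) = [[-0.44, 0.9], [0.9, 0.44]] @ diag([0.1552485987660904, 0.0727864862537372]) @ [[-0.21,0.98], [-0.98,-0.21]]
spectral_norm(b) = 0.16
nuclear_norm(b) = 0.23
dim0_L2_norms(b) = [0.08, 0.15]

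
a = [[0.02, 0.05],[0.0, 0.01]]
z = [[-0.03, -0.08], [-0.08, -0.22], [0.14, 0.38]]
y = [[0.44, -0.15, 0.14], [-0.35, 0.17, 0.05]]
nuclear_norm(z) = 0.48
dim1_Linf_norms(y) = [0.44, 0.35]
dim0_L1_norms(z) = [0.25, 0.68]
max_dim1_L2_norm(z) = 0.4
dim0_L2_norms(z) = [0.16, 0.45]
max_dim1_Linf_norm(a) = 0.05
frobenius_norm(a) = 0.05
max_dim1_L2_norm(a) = 0.05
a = y @ z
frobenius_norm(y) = 0.62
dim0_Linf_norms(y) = [0.44, 0.17, 0.14]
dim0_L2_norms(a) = [0.02, 0.05]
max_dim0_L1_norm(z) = 0.68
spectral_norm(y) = 0.61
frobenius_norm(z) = 0.48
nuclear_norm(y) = 0.74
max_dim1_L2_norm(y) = 0.49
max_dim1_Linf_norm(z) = 0.38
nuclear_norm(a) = 0.06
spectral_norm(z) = 0.48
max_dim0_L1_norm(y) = 0.79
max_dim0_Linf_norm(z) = 0.38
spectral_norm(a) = 0.05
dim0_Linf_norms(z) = [0.14, 0.38]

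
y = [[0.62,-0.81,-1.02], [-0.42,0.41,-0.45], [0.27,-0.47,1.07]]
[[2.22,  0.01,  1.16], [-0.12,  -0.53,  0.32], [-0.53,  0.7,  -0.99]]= y@[[0.32, 0.73, 0.37],  [-1.14, -0.03, 0.09],  [-1.08, 0.46, -0.98]]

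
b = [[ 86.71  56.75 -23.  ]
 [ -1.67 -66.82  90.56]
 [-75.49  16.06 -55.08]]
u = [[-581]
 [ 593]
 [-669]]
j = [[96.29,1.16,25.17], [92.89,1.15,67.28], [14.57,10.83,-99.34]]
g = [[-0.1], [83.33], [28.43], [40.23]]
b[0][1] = 56.75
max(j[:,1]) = 10.83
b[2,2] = -55.08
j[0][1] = 1.16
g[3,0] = 40.23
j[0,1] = 1.16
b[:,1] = [56.75, -66.82, 16.06]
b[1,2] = 90.56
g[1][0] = 83.33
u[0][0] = -581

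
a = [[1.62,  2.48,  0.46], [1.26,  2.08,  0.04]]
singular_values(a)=[3.85, 0.27]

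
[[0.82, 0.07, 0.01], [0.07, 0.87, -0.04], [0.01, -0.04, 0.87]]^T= [[0.82,0.07,0.01], [0.07,0.87,-0.04], [0.01,-0.04,0.87]]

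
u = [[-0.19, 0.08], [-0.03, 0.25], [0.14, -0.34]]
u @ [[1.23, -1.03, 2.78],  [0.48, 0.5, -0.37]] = [[-0.20, 0.24, -0.56], [0.08, 0.16, -0.18], [0.01, -0.31, 0.52]]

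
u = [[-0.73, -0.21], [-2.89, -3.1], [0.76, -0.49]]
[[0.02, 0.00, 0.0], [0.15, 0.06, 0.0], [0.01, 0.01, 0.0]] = u@ [[-0.01, -0.0, 0.0],[-0.04, -0.02, 0.00]]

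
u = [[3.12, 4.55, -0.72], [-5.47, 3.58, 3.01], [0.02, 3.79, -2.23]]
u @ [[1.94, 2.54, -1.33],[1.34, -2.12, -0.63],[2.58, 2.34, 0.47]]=[[10.29, -3.41, -7.35], [1.95, -14.44, 6.43], [-0.64, -13.20, -3.46]]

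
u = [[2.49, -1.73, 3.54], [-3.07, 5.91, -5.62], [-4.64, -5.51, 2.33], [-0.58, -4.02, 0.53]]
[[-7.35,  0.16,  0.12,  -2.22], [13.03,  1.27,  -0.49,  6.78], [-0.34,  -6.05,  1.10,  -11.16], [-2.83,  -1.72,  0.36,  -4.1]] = u@ [[-1.26, 0.8, -0.12, 1.03], [0.78, 0.26, -0.06, 0.74], [-0.81, -0.39, 0.09, -0.99]]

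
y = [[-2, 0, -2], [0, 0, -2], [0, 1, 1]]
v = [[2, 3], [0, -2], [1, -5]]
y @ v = [[-6, 4], [-2, 10], [1, -7]]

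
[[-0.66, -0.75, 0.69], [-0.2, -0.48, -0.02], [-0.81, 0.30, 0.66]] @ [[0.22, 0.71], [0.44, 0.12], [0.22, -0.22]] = [[-0.32, -0.71],[-0.26, -0.20],[0.1, -0.68]]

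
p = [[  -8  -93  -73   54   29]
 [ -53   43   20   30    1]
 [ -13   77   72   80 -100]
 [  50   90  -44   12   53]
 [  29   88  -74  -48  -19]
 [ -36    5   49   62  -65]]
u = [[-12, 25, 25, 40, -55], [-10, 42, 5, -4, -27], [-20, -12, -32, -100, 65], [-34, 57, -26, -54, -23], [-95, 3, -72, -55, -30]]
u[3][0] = -34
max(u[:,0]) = -10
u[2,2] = -32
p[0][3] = 54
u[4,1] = 3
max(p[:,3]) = 80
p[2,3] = 80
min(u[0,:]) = -55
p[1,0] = -53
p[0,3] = 54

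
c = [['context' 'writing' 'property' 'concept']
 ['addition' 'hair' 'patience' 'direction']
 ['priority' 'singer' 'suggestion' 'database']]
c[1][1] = 'hair'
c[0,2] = 'property'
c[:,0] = ['context', 'addition', 'priority']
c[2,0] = 'priority'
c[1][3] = 'direction'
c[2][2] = 'suggestion'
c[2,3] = 'database'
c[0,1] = 'writing'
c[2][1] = 'singer'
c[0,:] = ['context', 'writing', 'property', 'concept']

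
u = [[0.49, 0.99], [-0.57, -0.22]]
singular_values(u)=[1.2, 0.38]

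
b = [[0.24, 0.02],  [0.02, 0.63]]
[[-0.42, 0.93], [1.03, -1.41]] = b@[[-1.88, 4.07],[1.69, -2.36]]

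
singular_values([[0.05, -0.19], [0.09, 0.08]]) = [0.21, 0.1]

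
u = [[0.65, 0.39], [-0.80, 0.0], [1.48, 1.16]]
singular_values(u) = [2.13, 0.47]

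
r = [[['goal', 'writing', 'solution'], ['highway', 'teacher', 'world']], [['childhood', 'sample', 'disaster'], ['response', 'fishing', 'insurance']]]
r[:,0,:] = [['goal', 'writing', 'solution'], ['childhood', 'sample', 'disaster']]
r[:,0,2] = ['solution', 'disaster']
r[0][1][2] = 'world'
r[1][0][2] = 'disaster'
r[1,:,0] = ['childhood', 'response']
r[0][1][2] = 'world'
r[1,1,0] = 'response'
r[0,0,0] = 'goal'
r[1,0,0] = 'childhood'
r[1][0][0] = 'childhood'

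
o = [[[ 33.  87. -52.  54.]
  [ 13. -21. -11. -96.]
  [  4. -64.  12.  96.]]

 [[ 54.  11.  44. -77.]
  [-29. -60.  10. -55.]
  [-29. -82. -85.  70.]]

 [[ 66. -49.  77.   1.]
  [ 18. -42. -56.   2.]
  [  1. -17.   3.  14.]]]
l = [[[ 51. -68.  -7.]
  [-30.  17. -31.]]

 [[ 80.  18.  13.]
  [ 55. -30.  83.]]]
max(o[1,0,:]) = 54.0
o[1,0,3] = -77.0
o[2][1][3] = 2.0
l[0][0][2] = -7.0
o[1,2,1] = -82.0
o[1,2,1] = -82.0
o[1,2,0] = -29.0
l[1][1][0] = 55.0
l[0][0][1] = -68.0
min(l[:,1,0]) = -30.0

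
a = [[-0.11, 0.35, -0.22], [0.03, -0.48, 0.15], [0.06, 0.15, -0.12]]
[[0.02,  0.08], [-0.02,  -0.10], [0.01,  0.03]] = a@[[0.02, -0.04], [0.01, 0.18], [-0.08, -0.07]]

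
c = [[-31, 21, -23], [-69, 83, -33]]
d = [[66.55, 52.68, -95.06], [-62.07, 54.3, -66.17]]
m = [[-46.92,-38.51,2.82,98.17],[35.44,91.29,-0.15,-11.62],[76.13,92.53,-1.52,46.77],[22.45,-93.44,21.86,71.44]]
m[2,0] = 76.13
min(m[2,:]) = -1.52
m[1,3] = -11.62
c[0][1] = 21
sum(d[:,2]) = -161.23000000000002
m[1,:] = [35.44, 91.29, -0.15, -11.62]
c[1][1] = 83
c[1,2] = -33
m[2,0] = 76.13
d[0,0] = 66.55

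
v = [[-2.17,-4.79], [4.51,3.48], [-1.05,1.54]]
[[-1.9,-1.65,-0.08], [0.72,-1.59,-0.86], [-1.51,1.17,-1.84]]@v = [[-3.23,  3.24], [-7.83,  -10.31], [10.49,  8.47]]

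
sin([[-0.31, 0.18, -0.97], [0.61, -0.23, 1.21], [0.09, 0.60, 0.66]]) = [[-0.24,0.16,-0.81], [0.51,-0.18,1.01], [0.07,0.50,0.56]]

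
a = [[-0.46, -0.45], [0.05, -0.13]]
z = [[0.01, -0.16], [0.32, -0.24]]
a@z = [[-0.15,0.18], [-0.04,0.02]]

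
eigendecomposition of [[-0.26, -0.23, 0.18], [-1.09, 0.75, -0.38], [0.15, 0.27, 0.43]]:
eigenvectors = [[(0.76+0j), (-0.12-0.04j), -0.12+0.04j], [0.58+0.00j, 0.82+0.00j, 0.82-0.00j], [-0.29+0.00j, 0.43-0.36j, 0.43+0.36j]]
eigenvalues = [(-0.5+0j), (0.71+0.22j), (0.71-0.22j)]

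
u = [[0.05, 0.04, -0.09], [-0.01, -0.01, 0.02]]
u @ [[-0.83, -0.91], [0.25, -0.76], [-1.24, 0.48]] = [[0.08, -0.12],[-0.02, 0.03]]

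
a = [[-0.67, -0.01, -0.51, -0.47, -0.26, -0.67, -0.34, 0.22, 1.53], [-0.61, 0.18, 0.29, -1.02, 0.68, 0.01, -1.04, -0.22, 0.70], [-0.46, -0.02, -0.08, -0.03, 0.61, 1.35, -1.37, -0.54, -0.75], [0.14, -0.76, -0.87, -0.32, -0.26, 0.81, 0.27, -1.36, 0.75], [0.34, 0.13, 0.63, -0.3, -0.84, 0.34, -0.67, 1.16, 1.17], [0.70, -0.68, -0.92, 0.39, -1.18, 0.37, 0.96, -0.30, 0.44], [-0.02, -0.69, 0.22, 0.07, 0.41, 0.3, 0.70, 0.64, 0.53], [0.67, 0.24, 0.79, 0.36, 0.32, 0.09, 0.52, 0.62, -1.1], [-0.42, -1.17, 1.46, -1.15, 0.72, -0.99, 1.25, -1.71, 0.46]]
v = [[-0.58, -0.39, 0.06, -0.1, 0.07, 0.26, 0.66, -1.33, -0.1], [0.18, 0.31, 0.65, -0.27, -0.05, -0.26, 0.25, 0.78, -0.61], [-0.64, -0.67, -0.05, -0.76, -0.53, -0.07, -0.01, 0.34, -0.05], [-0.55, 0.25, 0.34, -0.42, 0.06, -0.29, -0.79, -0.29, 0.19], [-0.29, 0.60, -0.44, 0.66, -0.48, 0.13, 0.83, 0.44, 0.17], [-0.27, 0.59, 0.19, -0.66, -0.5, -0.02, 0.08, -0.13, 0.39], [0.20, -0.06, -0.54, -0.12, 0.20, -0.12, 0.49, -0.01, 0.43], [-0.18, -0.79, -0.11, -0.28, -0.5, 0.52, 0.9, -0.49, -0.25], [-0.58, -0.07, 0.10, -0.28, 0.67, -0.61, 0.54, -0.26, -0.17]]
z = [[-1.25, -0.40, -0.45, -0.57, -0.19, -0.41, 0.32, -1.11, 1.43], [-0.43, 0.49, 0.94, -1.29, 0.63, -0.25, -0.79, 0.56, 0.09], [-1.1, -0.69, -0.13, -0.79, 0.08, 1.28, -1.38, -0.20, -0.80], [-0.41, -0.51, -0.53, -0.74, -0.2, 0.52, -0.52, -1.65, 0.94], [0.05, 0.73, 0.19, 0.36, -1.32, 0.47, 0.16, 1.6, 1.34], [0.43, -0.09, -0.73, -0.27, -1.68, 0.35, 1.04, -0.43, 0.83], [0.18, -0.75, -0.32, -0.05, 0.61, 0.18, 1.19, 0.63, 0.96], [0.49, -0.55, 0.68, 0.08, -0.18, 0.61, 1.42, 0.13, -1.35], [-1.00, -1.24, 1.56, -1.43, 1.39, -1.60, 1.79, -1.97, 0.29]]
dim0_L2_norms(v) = [1.28, 1.45, 1.04, 1.37, 1.23, 0.95, 1.78, 1.76, 0.94]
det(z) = -57.58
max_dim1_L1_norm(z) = 12.27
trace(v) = -1.41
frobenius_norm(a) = 6.56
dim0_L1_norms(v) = [3.47, 3.73, 2.48, 3.55, 3.06, 2.28, 4.55, 4.07, 2.36]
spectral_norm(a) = 3.63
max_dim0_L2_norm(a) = 2.72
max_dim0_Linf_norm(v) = 1.33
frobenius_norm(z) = 7.92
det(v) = 0.00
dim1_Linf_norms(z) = [1.43, 1.29, 1.38, 1.65, 1.6, 1.68, 1.19, 1.42, 1.97]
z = a + v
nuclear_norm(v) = 10.15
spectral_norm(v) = 2.28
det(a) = -0.01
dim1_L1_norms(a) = [4.68, 4.75, 5.21, 5.54, 5.58, 5.94, 3.58, 4.71, 9.33]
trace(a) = 0.42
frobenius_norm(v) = 4.03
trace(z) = -0.99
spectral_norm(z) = 4.93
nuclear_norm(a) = 15.80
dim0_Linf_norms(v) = [0.64, 0.79, 0.65, 0.76, 0.67, 0.61, 0.9, 1.33, 0.61]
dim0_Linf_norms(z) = [1.25, 1.24, 1.56, 1.43, 1.68, 1.6, 1.79, 1.97, 1.43]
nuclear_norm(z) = 19.77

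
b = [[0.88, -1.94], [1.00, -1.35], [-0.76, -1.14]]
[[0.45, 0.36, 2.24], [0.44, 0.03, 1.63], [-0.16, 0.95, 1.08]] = b@[[0.33, -0.58, 0.19], [-0.08, -0.45, -1.07]]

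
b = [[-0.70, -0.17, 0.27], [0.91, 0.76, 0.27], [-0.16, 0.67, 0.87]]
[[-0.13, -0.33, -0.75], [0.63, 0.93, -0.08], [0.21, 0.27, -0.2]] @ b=[[-0.09, -0.73, -0.78], [0.42, 0.55, 0.35], [0.13, 0.04, -0.04]]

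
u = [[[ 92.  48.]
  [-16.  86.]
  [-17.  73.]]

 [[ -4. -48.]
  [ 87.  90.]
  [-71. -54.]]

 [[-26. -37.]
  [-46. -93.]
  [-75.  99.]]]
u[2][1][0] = -46.0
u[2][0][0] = -26.0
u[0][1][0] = -16.0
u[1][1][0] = 87.0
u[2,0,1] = -37.0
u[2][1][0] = -46.0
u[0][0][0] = 92.0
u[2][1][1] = -93.0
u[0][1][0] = -16.0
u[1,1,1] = 90.0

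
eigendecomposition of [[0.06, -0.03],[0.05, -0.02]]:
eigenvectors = [[0.71, 0.51], [0.71, 0.86]]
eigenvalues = [0.03, 0.01]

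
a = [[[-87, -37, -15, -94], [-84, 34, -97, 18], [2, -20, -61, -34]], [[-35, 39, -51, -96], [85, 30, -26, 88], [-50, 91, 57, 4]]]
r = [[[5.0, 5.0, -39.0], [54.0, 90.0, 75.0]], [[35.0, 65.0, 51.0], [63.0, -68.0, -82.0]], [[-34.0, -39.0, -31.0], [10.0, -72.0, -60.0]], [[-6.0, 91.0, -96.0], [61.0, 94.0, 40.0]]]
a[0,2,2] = -61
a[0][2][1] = -20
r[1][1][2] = -82.0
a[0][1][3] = 18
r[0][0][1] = 5.0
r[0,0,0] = 5.0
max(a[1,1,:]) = 88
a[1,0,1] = 39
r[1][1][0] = 63.0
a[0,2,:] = [2, -20, -61, -34]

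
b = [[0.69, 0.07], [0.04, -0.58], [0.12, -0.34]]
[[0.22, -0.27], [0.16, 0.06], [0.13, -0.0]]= b @[[0.34, -0.38],[-0.26, -0.13]]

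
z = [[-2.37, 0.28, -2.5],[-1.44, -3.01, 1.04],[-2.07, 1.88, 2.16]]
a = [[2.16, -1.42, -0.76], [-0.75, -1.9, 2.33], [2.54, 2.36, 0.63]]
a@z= [[-1.50, 3.45, -8.52], [-0.31, 9.89, 4.93], [-10.72, -5.21, -2.53]]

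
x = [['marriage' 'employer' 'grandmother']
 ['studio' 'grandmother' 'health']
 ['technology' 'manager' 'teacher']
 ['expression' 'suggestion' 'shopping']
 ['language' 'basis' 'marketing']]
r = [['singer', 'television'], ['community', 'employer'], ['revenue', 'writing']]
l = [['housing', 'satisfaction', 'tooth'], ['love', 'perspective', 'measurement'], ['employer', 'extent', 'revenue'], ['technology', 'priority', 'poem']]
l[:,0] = ['housing', 'love', 'employer', 'technology']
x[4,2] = 'marketing'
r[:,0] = ['singer', 'community', 'revenue']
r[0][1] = 'television'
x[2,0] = 'technology'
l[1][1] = 'perspective'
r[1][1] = 'employer'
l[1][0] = 'love'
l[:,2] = ['tooth', 'measurement', 'revenue', 'poem']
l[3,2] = 'poem'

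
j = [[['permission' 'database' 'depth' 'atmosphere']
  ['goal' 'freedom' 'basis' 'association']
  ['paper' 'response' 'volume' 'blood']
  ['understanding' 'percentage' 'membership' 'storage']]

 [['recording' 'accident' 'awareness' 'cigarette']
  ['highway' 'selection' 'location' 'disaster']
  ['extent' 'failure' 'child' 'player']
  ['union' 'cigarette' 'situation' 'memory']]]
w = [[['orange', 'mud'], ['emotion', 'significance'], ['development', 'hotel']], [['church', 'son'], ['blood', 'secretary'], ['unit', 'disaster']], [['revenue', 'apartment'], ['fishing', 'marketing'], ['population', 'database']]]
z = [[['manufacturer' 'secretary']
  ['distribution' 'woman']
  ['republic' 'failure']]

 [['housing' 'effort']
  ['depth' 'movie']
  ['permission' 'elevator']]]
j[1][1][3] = 'disaster'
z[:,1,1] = ['woman', 'movie']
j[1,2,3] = 'player'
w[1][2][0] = 'unit'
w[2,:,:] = [['revenue', 'apartment'], ['fishing', 'marketing'], ['population', 'database']]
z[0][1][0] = 'distribution'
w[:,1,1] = ['significance', 'secretary', 'marketing']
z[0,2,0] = 'republic'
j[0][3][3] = 'storage'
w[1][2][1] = 'disaster'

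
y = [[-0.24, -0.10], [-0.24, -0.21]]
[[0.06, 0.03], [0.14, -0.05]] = y@[[0.04,-0.43], [-0.69,0.72]]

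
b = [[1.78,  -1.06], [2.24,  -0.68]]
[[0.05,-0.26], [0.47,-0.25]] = b@[[0.4, -0.08], [0.62, 0.11]]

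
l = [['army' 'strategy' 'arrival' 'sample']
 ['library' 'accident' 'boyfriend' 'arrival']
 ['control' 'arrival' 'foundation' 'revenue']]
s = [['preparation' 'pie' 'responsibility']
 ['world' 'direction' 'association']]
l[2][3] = 'revenue'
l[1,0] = 'library'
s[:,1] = ['pie', 'direction']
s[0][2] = 'responsibility'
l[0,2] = 'arrival'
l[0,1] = 'strategy'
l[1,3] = 'arrival'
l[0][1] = 'strategy'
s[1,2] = 'association'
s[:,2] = ['responsibility', 'association']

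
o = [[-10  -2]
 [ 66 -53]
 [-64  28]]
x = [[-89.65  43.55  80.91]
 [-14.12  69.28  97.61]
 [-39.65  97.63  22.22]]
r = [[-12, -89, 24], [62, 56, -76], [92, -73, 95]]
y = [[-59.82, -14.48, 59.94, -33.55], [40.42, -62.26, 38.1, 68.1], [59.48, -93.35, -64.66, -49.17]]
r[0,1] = -89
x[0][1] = 43.55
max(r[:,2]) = 95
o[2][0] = -64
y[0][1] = -14.48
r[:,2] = [24, -76, 95]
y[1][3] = 68.1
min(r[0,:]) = -89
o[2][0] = -64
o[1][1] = -53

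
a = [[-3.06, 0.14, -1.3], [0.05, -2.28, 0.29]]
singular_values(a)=[3.35, 2.27]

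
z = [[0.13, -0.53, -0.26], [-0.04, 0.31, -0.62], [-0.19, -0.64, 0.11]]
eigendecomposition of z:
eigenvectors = [[0.61,0.96,0.35], [0.48,-0.27,-0.74], [0.63,-0.07,0.58]]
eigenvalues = [-0.56, 0.29, 0.81]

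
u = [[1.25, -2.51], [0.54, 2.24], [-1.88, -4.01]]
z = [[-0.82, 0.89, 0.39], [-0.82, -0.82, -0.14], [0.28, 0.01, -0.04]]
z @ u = [[-1.28, 2.49], [-1.2, 0.78], [0.43, -0.52]]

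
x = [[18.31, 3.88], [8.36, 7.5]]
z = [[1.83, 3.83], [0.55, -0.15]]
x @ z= [[35.64, 69.55], [19.42, 30.89]]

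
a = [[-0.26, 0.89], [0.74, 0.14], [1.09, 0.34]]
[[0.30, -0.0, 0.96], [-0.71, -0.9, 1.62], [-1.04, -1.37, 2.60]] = a@[[-0.97,-1.15,1.88],[0.05,-0.34,1.63]]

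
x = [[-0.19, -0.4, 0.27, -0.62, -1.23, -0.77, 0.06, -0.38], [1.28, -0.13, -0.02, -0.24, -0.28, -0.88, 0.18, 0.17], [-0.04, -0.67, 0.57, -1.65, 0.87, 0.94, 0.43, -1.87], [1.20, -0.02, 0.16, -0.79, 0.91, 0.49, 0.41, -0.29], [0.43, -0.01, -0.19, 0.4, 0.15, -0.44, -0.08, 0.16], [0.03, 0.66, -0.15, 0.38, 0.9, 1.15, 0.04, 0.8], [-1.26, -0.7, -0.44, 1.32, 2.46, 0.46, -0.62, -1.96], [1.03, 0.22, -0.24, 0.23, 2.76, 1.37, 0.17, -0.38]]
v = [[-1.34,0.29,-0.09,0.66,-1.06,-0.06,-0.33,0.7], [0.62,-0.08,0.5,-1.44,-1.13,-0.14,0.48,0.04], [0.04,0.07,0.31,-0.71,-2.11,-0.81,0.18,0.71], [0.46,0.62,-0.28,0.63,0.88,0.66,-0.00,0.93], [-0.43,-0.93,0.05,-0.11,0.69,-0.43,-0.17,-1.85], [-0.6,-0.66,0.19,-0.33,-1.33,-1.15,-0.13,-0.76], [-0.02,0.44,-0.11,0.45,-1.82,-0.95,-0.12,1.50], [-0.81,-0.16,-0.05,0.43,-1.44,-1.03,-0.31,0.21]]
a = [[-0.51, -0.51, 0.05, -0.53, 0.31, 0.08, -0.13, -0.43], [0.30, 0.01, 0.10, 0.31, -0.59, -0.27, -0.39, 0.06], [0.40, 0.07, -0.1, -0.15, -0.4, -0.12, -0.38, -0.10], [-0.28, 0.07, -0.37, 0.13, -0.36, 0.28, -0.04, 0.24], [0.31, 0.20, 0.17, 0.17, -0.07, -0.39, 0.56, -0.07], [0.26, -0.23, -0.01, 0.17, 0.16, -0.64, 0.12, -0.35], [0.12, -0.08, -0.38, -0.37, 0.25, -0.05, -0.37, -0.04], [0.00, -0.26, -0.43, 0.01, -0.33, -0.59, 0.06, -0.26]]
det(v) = 0.00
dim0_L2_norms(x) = [2.44, 1.27, 0.86, 2.43, 4.2, 2.47, 0.9, 2.9]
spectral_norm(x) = 5.03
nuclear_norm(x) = 12.93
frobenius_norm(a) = 2.36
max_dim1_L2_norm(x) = 3.81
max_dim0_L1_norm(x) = 9.56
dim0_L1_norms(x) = [5.46, 2.81, 2.04, 5.63, 9.56, 6.5, 1.99, 6.01]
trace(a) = -1.81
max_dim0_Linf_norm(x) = 2.76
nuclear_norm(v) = 11.28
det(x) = -0.00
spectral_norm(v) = 4.57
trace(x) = -0.24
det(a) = 0.00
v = a @ x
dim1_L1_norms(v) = [4.53, 4.43, 4.94, 4.46, 4.66, 5.15, 5.41, 4.44]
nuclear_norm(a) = 5.46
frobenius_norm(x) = 6.87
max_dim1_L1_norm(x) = 9.22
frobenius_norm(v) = 6.21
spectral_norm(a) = 1.40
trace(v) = -0.85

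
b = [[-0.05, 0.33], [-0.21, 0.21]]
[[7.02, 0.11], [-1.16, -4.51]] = b@[[31.57, 25.71], [26.05, 4.22]]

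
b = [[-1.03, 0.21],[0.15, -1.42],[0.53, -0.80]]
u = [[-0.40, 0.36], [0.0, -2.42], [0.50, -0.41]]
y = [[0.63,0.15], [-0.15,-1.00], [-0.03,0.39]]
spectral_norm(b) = 1.77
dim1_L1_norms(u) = [0.76, 2.42, 0.91]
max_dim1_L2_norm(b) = 1.43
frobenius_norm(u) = 2.56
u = y + b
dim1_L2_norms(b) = [1.05, 1.43, 0.96]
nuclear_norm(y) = 1.71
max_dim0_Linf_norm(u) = 2.42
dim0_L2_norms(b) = [1.17, 1.64]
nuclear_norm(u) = 3.11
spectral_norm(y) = 1.11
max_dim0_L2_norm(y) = 1.08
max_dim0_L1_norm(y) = 1.54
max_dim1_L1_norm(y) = 1.15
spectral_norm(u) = 2.49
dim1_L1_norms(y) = [0.78, 1.15, 0.42]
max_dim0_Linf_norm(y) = 1.0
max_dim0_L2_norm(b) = 1.64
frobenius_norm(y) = 1.26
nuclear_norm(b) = 2.74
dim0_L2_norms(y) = [0.65, 1.08]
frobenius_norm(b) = 2.02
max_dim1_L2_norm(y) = 1.01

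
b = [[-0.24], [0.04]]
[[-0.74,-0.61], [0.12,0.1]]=b@ [[3.09, 2.53]]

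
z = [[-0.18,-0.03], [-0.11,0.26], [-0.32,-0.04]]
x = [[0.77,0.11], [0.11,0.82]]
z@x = [[-0.14, -0.04], [-0.06, 0.2], [-0.25, -0.07]]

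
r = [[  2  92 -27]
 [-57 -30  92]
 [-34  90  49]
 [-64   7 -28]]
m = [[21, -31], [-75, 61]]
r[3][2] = -28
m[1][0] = -75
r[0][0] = 2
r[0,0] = 2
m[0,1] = -31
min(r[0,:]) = -27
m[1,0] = -75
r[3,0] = -64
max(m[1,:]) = 61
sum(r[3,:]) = -85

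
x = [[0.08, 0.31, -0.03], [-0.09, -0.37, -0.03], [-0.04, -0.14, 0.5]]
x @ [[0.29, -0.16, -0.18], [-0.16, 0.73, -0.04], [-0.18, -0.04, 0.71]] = [[-0.02, 0.21, -0.05], [0.04, -0.25, 0.01], [-0.08, -0.12, 0.37]]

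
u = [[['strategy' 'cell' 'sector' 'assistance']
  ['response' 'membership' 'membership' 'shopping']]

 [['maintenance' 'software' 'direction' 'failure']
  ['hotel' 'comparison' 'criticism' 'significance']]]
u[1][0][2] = 'direction'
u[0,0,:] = ['strategy', 'cell', 'sector', 'assistance']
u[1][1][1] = 'comparison'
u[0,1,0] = 'response'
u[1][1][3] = 'significance'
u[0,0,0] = 'strategy'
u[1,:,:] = [['maintenance', 'software', 'direction', 'failure'], ['hotel', 'comparison', 'criticism', 'significance']]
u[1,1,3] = 'significance'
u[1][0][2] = 'direction'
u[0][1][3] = 'shopping'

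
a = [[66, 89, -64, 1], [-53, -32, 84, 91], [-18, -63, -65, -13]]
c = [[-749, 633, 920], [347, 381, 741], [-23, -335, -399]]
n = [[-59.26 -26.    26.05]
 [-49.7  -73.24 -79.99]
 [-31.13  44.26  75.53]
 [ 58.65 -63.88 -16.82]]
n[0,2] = 26.05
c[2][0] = -23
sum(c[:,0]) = -425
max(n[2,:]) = 75.53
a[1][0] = -53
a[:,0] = [66, -53, -18]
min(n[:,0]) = -59.26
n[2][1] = 44.26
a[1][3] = 91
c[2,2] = -399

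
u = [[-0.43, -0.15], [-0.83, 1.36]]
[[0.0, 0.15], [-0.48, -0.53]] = u@ [[0.10,-0.17], [-0.29,-0.49]]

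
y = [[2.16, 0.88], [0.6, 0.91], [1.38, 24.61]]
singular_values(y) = [24.69, 2.17]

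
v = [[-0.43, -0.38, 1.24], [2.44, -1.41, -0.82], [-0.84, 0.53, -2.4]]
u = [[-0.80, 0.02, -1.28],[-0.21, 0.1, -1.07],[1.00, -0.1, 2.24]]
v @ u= [[1.66, -0.17, 3.73], [-2.48, -0.01, -3.45], [-1.84, 0.28, -4.87]]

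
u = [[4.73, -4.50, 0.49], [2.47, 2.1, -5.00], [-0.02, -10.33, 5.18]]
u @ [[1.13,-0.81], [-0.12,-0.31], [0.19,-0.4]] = [[5.98, -2.63], [1.59, -0.65], [2.2, 1.15]]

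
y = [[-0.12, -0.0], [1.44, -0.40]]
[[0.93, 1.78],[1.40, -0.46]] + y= [[0.81,1.78],[2.84,-0.86]]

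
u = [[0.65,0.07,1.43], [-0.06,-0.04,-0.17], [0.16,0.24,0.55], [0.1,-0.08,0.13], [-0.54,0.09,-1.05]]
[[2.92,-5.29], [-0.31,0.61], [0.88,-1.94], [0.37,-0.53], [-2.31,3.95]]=u @ [[0.73, -2.00], [-0.84, -0.39], [1.75, -2.77]]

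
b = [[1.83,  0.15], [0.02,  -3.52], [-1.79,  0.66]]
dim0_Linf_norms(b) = [1.83, 3.52]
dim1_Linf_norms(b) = [1.83, 3.52, 1.79]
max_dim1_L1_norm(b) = 3.54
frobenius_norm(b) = 4.40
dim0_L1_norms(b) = [3.64, 4.33]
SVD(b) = [[-0.03, 0.72],[-0.97, -0.20],[0.26, -0.66]] @ diag([3.6050982105379665, 2.5308431188787575]) @ [[-0.15, 0.99], [0.99, 0.15]]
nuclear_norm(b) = 6.14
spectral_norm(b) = 3.61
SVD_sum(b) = [[0.02, -0.12], [0.52, -3.44], [-0.14, 0.91]] + [[1.81, 0.27], [-0.5, -0.08], [-1.65, -0.25]]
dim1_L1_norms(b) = [1.98, 3.54, 2.45]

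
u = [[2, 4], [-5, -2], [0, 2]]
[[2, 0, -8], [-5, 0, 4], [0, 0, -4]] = u@[[1, 0, 0], [0, 0, -2]]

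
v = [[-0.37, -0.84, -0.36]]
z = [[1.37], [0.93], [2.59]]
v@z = [[-2.22]]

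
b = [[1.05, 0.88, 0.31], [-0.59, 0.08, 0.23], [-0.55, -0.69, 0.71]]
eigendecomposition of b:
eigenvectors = [[(-0.68+0j), -0.68-0.00j, (0.69+0j)],[0.22-0.48j, (0.22+0.48j), -0.50+0.00j],[0.38-0.34j, (0.38+0.34j), (0.53+0j)]]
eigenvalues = [(0.6+0.78j), (0.6-0.78j), (0.65+0j)]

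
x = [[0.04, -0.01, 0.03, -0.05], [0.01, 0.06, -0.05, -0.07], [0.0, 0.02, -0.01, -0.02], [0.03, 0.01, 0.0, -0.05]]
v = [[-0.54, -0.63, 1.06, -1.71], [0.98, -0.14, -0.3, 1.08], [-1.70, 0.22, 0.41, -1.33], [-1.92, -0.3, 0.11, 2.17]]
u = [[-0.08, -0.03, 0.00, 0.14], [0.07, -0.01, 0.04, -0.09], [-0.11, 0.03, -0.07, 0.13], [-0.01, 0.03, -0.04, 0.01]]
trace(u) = -0.15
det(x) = 0.00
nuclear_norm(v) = 7.17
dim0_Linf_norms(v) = [1.92, 0.63, 1.06, 2.17]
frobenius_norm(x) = 0.14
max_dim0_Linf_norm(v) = 2.17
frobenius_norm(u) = 0.28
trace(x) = 0.04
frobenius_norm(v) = 4.51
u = v @ x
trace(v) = 1.90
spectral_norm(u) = 0.27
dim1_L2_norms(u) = [0.16, 0.12, 0.19, 0.05]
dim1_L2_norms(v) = [2.18, 1.5, 2.21, 2.92]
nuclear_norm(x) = 0.20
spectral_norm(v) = 3.36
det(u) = 0.00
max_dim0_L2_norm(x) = 0.1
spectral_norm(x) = 0.12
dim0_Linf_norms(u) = [0.11, 0.03, 0.07, 0.14]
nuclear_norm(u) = 0.36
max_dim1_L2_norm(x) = 0.11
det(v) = -0.02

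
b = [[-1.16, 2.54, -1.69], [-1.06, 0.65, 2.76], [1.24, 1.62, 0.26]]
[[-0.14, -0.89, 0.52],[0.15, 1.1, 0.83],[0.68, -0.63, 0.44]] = b @ [[0.3, -0.27, -0.08], [0.17, -0.24, 0.3], [0.13, 0.35, 0.20]]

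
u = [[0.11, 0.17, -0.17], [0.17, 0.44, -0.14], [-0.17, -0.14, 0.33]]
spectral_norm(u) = 0.64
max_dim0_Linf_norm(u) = 0.44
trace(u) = 0.88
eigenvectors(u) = [[0.41, 0.9, -0.14], [0.73, -0.23, 0.65], [-0.55, 0.36, 0.75]]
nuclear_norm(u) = 0.88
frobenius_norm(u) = 0.69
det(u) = -0.00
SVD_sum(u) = [[0.11,0.19,-0.14], [0.19,0.34,-0.26], [-0.14,-0.26,0.19]] + [[0.00, -0.02, -0.02], [-0.02, 0.1, 0.12], [-0.02, 0.12, 0.14]] + [[-0.0, 0.00, -0.0], [0.0, -0.0, 0.0], [-0.00, 0.00, -0.0]]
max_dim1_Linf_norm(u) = 0.44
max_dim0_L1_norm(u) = 0.75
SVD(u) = [[-0.41, 0.14, 0.90], [-0.73, -0.65, -0.23], [0.55, -0.75, 0.36]] @ diag([0.6414003834328575, 0.2408330539803547, 0.0022334374132123424]) @ [[-0.41, -0.73, 0.55], [0.14, -0.65, -0.75], [-0.9, 0.23, -0.36]]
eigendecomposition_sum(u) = [[0.11, 0.19, -0.14], [0.19, 0.34, -0.26], [-0.14, -0.26, 0.19]] + [[-0.00, 0.0, -0.00], [0.0, -0.00, 0.00], [-0.0, 0.0, -0.00]] + [[0.0, -0.02, -0.02], [-0.02, 0.1, 0.12], [-0.02, 0.12, 0.14]]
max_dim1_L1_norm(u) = 0.75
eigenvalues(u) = [0.64, -0.0, 0.24]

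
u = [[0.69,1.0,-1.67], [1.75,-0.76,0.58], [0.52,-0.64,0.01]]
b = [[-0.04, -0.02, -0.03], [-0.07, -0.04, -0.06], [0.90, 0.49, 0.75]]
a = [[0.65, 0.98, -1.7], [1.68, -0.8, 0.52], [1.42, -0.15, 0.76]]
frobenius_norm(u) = 2.99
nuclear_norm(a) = 5.00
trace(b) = 0.67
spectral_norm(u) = 2.23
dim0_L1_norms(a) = [3.75, 1.93, 2.98]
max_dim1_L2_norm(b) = 1.27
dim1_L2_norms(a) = [2.07, 1.93, 1.62]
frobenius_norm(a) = 3.26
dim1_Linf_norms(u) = [1.67, 1.75, 0.64]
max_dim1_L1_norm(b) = 2.14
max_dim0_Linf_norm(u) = 1.75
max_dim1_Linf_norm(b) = 0.9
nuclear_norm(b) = 1.28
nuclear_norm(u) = 4.58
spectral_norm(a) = 2.53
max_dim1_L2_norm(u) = 2.07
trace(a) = 0.61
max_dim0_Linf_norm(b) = 0.9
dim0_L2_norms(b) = [0.9, 0.49, 0.75]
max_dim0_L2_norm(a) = 2.29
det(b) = 0.00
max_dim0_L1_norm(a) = 3.75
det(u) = 1.75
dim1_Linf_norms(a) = [1.7, 1.68, 1.42]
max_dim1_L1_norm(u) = 3.36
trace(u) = -0.06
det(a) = -2.37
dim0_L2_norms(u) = [1.95, 1.41, 1.77]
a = u + b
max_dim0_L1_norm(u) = 2.96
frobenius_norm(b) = 1.27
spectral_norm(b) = 1.27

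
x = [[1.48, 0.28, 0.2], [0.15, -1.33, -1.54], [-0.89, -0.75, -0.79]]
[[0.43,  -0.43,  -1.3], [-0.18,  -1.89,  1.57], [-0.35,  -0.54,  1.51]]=x@ [[0.26, -0.50, -0.67], [0.14, 0.73, -0.85], [0.02, 0.55, -0.35]]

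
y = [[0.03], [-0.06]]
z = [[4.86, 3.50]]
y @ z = [[0.15, 0.1], [-0.29, -0.21]]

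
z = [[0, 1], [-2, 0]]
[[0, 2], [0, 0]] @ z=[[-4, 0], [0, 0]]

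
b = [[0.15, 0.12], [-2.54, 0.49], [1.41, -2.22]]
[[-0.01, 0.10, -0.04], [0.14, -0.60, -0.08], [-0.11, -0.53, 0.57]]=b @ [[-0.05, 0.32, -0.02], [0.02, 0.44, -0.27]]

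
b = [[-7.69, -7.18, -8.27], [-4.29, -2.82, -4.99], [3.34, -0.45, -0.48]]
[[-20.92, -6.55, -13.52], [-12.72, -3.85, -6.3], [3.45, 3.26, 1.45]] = b@[[1.23,0.96,0.6], [-0.35,-0.15,1.09], [1.69,0.03,0.13]]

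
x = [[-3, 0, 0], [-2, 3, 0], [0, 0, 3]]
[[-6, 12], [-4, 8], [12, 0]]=x@ [[2, -4], [0, 0], [4, 0]]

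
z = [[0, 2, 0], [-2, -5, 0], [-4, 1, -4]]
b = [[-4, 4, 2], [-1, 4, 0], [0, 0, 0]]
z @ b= [[-2, 8, 0], [13, -28, -4], [15, -12, -8]]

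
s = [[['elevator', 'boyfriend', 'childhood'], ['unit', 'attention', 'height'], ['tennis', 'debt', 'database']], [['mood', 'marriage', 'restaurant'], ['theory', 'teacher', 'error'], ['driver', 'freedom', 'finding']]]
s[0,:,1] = ['boyfriend', 'attention', 'debt']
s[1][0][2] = 'restaurant'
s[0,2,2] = 'database'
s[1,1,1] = 'teacher'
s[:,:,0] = [['elevator', 'unit', 'tennis'], ['mood', 'theory', 'driver']]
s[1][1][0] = 'theory'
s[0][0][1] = 'boyfriend'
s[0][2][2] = 'database'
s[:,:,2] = [['childhood', 'height', 'database'], ['restaurant', 'error', 'finding']]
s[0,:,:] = [['elevator', 'boyfriend', 'childhood'], ['unit', 'attention', 'height'], ['tennis', 'debt', 'database']]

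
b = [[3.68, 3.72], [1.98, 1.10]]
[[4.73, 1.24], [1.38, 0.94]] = b@[[-0.02, 0.64], [1.29, -0.3]]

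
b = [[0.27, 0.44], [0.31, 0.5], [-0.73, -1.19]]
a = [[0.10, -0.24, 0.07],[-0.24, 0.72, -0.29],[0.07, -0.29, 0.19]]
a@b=[[-0.1, -0.16],[0.37, 0.6],[-0.21, -0.34]]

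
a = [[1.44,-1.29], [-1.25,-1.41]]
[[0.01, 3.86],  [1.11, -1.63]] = a @ [[-0.39,2.07], [-0.44,-0.68]]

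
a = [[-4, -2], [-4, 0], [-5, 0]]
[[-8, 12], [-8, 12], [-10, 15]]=a @ [[2, -3], [0, 0]]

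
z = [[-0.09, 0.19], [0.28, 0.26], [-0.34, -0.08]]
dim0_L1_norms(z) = [0.71, 0.53]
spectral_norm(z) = 0.50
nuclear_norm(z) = 0.75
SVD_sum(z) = [[0.02, 0.01], [0.32, 0.19], [-0.29, -0.17]] + [[-0.11, 0.18],[-0.04, 0.07],[-0.05, 0.09]]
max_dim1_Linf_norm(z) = 0.34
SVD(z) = [[0.04, -0.85], [0.75, -0.33], [-0.67, -0.42]] @ diag([0.5009064038950208, 0.2475737759476121]) @ [[0.86, 0.51], [0.51, -0.86]]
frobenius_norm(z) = 0.56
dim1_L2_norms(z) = [0.21, 0.38, 0.35]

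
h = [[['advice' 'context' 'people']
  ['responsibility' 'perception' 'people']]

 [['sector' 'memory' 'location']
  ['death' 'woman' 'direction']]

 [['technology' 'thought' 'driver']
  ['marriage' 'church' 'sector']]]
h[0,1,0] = 'responsibility'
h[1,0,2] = 'location'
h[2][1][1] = 'church'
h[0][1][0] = 'responsibility'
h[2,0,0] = 'technology'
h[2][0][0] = 'technology'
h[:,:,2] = [['people', 'people'], ['location', 'direction'], ['driver', 'sector']]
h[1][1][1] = 'woman'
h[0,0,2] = 'people'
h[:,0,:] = [['advice', 'context', 'people'], ['sector', 'memory', 'location'], ['technology', 'thought', 'driver']]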